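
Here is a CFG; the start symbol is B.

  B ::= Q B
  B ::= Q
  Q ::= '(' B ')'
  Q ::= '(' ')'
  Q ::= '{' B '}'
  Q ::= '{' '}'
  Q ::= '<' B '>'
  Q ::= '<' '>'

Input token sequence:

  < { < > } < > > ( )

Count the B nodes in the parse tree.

5

[B [Q < [B [Q { [B [Q < >]] }] [B [Q < >]]] >] [B [Q ( )]]]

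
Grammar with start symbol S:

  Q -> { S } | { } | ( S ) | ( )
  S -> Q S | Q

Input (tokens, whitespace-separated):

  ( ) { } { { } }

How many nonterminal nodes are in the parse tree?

[S [Q ( )] [S [Q { }] [S [Q { [S [Q { }]] }]]]]

8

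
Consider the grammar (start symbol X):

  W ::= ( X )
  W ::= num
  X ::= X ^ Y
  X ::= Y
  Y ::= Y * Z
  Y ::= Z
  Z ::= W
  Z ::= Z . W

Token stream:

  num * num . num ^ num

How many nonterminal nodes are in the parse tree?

[X [X [Y [Y [Z [W num]]] * [Z [Z [W num]] . [W num]]]] ^ [Y [Z [W num]]]]

13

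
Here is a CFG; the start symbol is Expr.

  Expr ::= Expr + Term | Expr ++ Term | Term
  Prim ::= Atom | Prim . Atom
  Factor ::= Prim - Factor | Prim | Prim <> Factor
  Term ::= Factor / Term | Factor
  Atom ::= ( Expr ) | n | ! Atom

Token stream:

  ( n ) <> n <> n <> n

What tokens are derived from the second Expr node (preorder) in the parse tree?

n

[Expr [Term [Factor [Prim [Atom ( [Expr [Term [Factor [Prim [Atom n]]]]] )]] <> [Factor [Prim [Atom n]] <> [Factor [Prim [Atom n]] <> [Factor [Prim [Atom n]]]]]]]]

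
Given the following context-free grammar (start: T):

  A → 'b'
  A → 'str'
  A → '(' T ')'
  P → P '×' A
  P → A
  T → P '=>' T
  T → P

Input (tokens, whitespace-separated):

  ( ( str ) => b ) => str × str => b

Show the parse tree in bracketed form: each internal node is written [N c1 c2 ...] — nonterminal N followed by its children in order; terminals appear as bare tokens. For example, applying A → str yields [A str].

[T [P [A ( [T [P [A ( [T [P [A str]]] )]] => [T [P [A b]]]] )]] => [T [P [P [A str]] × [A str]] => [T [P [A b]]]]]

T
P => T
A => T
( T ) => T
( P => T ) => T
( A => T ) => T
( ( T ) => T ) => T
( ( P ) => T ) => T
( ( A ) => T ) => T
( ( str ) => T ) => T
( ( str ) => P ) => T
( ( str ) => A ) => T
( ( str ) => b ) => T
( ( str ) => b ) => P => T
( ( str ) => b ) => P × A => T
( ( str ) => b ) => A × A => T
( ( str ) => b ) => str × A => T
( ( str ) => b ) => str × str => T
( ( str ) => b ) => str × str => P
( ( str ) => b ) => str × str => A
( ( str ) => b ) => str × str => b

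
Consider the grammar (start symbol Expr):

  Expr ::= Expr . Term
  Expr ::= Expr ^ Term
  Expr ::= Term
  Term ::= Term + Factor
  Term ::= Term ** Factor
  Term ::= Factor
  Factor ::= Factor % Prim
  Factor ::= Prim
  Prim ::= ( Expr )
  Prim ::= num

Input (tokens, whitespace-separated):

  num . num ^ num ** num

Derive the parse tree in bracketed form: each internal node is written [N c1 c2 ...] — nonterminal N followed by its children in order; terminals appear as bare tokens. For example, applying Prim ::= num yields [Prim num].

[Expr [Expr [Expr [Term [Factor [Prim num]]]] . [Term [Factor [Prim num]]]] ^ [Term [Term [Factor [Prim num]]] ** [Factor [Prim num]]]]

Expr
Expr ^ Term
Expr . Term ^ Term
Term . Term ^ Term
Factor . Term ^ Term
Prim . Term ^ Term
num . Term ^ Term
num . Factor ^ Term
num . Prim ^ Term
num . num ^ Term
num . num ^ Term ** Factor
num . num ^ Factor ** Factor
num . num ^ Prim ** Factor
num . num ^ num ** Factor
num . num ^ num ** Prim
num . num ^ num ** num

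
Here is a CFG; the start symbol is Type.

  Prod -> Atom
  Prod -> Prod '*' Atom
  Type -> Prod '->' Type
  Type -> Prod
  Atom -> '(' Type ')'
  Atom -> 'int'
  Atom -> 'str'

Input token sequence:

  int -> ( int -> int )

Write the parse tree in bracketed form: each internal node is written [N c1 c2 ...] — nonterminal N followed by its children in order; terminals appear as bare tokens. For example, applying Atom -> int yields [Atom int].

[Type [Prod [Atom int]] -> [Type [Prod [Atom ( [Type [Prod [Atom int]] -> [Type [Prod [Atom int]]]] )]]]]

Type
Prod -> Type
Atom -> Type
int -> Type
int -> Prod
int -> Atom
int -> ( Type )
int -> ( Prod -> Type )
int -> ( Atom -> Type )
int -> ( int -> Type )
int -> ( int -> Prod )
int -> ( int -> Atom )
int -> ( int -> int )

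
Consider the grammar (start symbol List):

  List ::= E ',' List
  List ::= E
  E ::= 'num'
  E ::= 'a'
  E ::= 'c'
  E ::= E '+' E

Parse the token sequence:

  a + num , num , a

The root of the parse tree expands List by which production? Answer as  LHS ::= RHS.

List ::= E ',' List

[List [E [E a] + [E num]] , [List [E num] , [List [E a]]]]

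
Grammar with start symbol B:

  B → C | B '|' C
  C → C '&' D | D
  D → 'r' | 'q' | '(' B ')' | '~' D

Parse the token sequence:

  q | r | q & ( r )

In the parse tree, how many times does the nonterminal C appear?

[B [B [B [C [D q]]] | [C [D r]]] | [C [C [D q]] & [D ( [B [C [D r]]] )]]]

5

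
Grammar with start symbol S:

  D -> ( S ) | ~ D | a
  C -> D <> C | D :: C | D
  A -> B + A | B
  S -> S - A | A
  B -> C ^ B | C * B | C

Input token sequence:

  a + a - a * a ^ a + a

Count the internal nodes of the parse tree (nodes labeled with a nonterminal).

[S [S [A [B [C [D a]]] + [A [B [C [D a]]]]]] - [A [B [C [D a]] * [B [C [D a]] ^ [B [C [D a]]]]] + [A [B [C [D a]]]]]]

24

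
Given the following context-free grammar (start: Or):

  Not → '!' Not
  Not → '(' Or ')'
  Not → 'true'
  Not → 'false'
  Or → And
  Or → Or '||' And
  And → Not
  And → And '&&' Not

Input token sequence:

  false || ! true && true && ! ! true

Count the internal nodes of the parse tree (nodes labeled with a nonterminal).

13

[Or [Or [And [Not false]]] || [And [And [And [Not ! [Not true]]] && [Not true]] && [Not ! [Not ! [Not true]]]]]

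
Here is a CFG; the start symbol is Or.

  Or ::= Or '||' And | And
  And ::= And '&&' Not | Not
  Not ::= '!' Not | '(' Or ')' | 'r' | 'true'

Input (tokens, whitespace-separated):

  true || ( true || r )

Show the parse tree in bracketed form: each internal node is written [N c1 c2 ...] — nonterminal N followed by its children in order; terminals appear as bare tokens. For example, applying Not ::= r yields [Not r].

[Or [Or [And [Not true]]] || [And [Not ( [Or [Or [And [Not true]]] || [And [Not r]]] )]]]

Or
Or || And
And || And
Not || And
true || And
true || Not
true || ( Or )
true || ( Or || And )
true || ( And || And )
true || ( Not || And )
true || ( true || And )
true || ( true || Not )
true || ( true || r )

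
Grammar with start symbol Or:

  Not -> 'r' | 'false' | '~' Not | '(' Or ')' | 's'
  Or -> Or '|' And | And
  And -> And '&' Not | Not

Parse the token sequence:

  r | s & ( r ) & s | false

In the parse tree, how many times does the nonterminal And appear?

[Or [Or [Or [And [Not r]]] | [And [And [And [Not s]] & [Not ( [Or [And [Not r]]] )]] & [Not s]]] | [And [Not false]]]

6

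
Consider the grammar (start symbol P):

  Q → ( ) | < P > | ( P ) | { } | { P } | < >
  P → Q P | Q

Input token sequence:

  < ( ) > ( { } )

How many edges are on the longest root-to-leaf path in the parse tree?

[P [Q < [P [Q ( )]] >] [P [Q ( [P [Q { }]] )]]]

5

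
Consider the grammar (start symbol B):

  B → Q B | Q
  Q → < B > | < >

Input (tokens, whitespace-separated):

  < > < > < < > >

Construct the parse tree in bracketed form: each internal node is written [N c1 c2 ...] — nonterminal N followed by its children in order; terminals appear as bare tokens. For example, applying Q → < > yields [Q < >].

[B [Q < >] [B [Q < >] [B [Q < [B [Q < >]] >]]]]

B
Q B
< > B
< > Q B
< > < > B
< > < > Q
< > < > < B >
< > < > < Q >
< > < > < < > >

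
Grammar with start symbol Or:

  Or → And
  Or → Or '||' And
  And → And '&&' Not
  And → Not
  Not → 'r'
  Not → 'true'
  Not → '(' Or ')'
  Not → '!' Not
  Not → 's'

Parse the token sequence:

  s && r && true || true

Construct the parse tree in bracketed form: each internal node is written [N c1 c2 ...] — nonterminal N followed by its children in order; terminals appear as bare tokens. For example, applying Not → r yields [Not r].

[Or [Or [And [And [And [Not s]] && [Not r]] && [Not true]]] || [And [Not true]]]

Or
Or || And
And || And
And && Not || And
And && Not && Not || And
Not && Not && Not || And
s && Not && Not || And
s && r && Not || And
s && r && true || And
s && r && true || Not
s && r && true || true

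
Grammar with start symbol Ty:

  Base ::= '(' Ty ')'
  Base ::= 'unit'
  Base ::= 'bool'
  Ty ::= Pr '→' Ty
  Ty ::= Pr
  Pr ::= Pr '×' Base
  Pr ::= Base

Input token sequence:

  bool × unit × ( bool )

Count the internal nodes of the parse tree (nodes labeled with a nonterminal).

10

[Ty [Pr [Pr [Pr [Base bool]] × [Base unit]] × [Base ( [Ty [Pr [Base bool]]] )]]]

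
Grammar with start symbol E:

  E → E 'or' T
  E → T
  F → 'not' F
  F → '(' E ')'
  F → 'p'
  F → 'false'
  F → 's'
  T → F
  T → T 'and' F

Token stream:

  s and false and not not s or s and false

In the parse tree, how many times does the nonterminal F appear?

[E [E [T [T [T [F s]] and [F false]] and [F not [F not [F s]]]]] or [T [T [F s]] and [F false]]]

7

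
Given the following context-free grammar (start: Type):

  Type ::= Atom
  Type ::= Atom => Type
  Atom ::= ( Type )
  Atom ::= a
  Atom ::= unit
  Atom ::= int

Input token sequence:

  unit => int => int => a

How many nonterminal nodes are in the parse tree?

[Type [Atom unit] => [Type [Atom int] => [Type [Atom int] => [Type [Atom a]]]]]

8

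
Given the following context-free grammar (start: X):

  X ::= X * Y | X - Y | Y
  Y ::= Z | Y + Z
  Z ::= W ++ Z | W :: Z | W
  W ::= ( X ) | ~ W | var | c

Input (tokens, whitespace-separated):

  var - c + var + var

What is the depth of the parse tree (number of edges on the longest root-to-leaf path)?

[X [X [Y [Z [W var]]]] - [Y [Y [Y [Z [W c]]] + [Z [W var]]] + [Z [W var]]]]

6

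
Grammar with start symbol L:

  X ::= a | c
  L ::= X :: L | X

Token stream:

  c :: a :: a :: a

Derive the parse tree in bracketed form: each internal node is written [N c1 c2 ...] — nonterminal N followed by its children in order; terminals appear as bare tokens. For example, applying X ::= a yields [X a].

L
X :: L
c :: L
c :: X :: L
c :: a :: L
c :: a :: X :: L
c :: a :: a :: L
c :: a :: a :: X
c :: a :: a :: a

[L [X c] :: [L [X a] :: [L [X a] :: [L [X a]]]]]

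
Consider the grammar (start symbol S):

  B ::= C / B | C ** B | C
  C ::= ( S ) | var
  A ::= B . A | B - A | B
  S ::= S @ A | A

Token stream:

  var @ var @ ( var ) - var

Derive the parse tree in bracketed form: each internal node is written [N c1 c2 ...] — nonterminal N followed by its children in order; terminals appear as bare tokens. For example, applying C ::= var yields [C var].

S
S @ A
S @ A @ A
A @ A @ A
B @ A @ A
C @ A @ A
var @ A @ A
var @ B @ A
var @ C @ A
var @ var @ A
var @ var @ B - A
var @ var @ C - A
var @ var @ ( S ) - A
var @ var @ ( A ) - A
var @ var @ ( B ) - A
var @ var @ ( C ) - A
var @ var @ ( var ) - A
var @ var @ ( var ) - B
var @ var @ ( var ) - C
var @ var @ ( var ) - var

[S [S [S [A [B [C var]]]] @ [A [B [C var]]]] @ [A [B [C ( [S [A [B [C var]]]] )]] - [A [B [C var]]]]]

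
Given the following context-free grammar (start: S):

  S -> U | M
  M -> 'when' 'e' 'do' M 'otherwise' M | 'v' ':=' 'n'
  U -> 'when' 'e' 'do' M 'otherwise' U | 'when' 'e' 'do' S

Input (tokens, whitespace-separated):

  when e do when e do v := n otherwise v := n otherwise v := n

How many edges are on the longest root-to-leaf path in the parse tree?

[S [M when e do [M when e do [M v := n] otherwise [M v := n]] otherwise [M v := n]]]

4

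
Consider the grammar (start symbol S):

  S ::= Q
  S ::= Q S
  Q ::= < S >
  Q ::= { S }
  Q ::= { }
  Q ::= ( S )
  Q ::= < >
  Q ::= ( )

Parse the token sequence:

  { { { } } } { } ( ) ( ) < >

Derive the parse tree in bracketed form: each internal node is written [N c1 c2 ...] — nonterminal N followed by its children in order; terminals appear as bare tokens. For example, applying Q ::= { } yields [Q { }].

S
Q S
{ S } S
{ Q } S
{ { S } } S
{ { Q } } S
{ { { } } } S
{ { { } } } Q S
{ { { } } } { } S
{ { { } } } { } Q S
{ { { } } } { } ( ) S
{ { { } } } { } ( ) Q S
{ { { } } } { } ( ) ( ) S
{ { { } } } { } ( ) ( ) Q
{ { { } } } { } ( ) ( ) < >

[S [Q { [S [Q { [S [Q { }]] }]] }] [S [Q { }] [S [Q ( )] [S [Q ( )] [S [Q < >]]]]]]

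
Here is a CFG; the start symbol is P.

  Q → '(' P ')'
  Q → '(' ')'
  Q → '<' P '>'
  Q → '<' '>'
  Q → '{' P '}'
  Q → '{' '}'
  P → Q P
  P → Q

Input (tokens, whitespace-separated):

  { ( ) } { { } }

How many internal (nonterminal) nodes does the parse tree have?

[P [Q { [P [Q ( )]] }] [P [Q { [P [Q { }]] }]]]

8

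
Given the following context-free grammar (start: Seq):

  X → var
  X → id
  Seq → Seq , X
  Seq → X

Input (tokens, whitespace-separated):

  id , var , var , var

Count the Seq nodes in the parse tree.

4

[Seq [Seq [Seq [Seq [X id]] , [X var]] , [X var]] , [X var]]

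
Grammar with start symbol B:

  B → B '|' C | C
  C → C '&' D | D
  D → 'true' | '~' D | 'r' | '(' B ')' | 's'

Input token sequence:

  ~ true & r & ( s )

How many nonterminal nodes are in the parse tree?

11

[B [C [C [C [D ~ [D true]]] & [D r]] & [D ( [B [C [D s]]] )]]]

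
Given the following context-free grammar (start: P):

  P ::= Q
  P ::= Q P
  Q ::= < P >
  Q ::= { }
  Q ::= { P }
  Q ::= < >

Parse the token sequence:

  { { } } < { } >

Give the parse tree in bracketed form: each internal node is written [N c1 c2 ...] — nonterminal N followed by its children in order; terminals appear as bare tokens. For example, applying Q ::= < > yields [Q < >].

[P [Q { [P [Q { }]] }] [P [Q < [P [Q { }]] >]]]

P
Q P
{ P } P
{ Q } P
{ { } } P
{ { } } Q
{ { } } < P >
{ { } } < Q >
{ { } } < { } >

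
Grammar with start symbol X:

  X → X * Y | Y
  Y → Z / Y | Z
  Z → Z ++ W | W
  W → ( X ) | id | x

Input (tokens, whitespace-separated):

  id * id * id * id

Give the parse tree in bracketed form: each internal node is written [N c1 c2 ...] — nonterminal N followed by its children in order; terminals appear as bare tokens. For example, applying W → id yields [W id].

[X [X [X [X [Y [Z [W id]]]] * [Y [Z [W id]]]] * [Y [Z [W id]]]] * [Y [Z [W id]]]]

X
X * Y
X * Y * Y
X * Y * Y * Y
Y * Y * Y * Y
Z * Y * Y * Y
W * Y * Y * Y
id * Y * Y * Y
id * Z * Y * Y
id * W * Y * Y
id * id * Y * Y
id * id * Z * Y
id * id * W * Y
id * id * id * Y
id * id * id * Z
id * id * id * W
id * id * id * id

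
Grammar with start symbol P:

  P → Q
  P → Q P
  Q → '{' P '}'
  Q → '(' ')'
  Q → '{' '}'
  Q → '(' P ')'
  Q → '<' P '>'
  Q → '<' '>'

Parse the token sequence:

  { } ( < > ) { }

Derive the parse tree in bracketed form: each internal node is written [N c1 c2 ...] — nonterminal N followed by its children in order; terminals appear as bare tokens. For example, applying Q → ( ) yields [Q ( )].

[P [Q { }] [P [Q ( [P [Q < >]] )] [P [Q { }]]]]

P
Q P
{ } P
{ } Q P
{ } ( P ) P
{ } ( Q ) P
{ } ( < > ) P
{ } ( < > ) Q
{ } ( < > ) { }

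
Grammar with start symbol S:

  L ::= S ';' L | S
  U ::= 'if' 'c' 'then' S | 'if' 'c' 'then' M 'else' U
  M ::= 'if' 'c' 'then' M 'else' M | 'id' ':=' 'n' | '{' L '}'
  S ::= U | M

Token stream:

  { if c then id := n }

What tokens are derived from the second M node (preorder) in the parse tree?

id := n

[S [M { [L [S [U if c then [S [M id := n]]]]] }]]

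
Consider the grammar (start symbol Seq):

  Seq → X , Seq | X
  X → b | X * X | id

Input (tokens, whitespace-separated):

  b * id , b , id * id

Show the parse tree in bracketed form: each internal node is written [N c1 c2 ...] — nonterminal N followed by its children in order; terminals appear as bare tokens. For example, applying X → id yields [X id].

Seq
X , Seq
X * X , Seq
b * X , Seq
b * id , Seq
b * id , X , Seq
b * id , b , Seq
b * id , b , X
b * id , b , X * X
b * id , b , id * X
b * id , b , id * id

[Seq [X [X b] * [X id]] , [Seq [X b] , [Seq [X [X id] * [X id]]]]]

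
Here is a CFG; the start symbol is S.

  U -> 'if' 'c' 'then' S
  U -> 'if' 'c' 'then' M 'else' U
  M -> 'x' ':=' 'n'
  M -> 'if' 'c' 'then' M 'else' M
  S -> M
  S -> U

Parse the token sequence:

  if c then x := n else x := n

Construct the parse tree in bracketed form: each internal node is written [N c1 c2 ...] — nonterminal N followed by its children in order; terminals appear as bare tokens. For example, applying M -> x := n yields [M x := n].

[S [M if c then [M x := n] else [M x := n]]]

S
M
if c then M else M
if c then x := n else M
if c then x := n else x := n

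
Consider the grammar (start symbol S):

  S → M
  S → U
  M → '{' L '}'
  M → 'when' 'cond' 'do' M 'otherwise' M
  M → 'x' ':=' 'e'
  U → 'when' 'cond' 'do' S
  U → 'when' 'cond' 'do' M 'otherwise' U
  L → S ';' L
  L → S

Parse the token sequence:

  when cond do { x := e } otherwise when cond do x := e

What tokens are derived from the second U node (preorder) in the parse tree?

when cond do x := e

[S [U when cond do [M { [L [S [M x := e]]] }] otherwise [U when cond do [S [M x := e]]]]]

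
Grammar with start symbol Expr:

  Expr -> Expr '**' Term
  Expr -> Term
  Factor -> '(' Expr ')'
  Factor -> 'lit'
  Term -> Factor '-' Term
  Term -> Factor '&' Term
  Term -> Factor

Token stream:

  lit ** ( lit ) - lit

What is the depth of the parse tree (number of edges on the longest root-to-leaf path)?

6

[Expr [Expr [Term [Factor lit]]] ** [Term [Factor ( [Expr [Term [Factor lit]]] )] - [Term [Factor lit]]]]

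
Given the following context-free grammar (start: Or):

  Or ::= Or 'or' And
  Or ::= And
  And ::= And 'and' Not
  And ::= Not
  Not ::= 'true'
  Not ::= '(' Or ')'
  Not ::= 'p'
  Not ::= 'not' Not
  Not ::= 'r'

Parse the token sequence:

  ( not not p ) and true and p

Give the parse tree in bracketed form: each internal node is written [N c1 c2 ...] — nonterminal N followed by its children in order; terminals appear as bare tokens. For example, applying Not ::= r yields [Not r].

[Or [And [And [And [Not ( [Or [And [Not not [Not not [Not p]]]]] )]] and [Not true]] and [Not p]]]

Or
And
And and Not
And and Not and Not
Not and Not and Not
( Or ) and Not and Not
( And ) and Not and Not
( Not ) and Not and Not
( not Not ) and Not and Not
( not not Not ) and Not and Not
( not not p ) and Not and Not
( not not p ) and true and Not
( not not p ) and true and p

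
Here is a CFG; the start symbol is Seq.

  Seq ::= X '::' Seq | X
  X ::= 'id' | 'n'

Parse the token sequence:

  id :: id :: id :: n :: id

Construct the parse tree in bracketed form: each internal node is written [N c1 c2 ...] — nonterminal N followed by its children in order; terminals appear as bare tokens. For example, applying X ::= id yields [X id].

Seq
X :: Seq
id :: Seq
id :: X :: Seq
id :: id :: Seq
id :: id :: X :: Seq
id :: id :: id :: Seq
id :: id :: id :: X :: Seq
id :: id :: id :: n :: Seq
id :: id :: id :: n :: X
id :: id :: id :: n :: id

[Seq [X id] :: [Seq [X id] :: [Seq [X id] :: [Seq [X n] :: [Seq [X id]]]]]]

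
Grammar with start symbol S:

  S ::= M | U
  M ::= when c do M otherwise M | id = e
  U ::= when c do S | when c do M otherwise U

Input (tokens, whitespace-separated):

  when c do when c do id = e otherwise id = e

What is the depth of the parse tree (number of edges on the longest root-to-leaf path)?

[S [U when c do [S [M when c do [M id = e] otherwise [M id = e]]]]]

5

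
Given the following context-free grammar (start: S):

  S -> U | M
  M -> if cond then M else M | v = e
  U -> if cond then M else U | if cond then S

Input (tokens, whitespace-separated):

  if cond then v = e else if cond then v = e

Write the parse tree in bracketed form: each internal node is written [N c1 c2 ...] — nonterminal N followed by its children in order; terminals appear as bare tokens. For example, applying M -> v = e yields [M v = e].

[S [U if cond then [M v = e] else [U if cond then [S [M v = e]]]]]

S
U
if cond then M else U
if cond then v = e else U
if cond then v = e else if cond then S
if cond then v = e else if cond then M
if cond then v = e else if cond then v = e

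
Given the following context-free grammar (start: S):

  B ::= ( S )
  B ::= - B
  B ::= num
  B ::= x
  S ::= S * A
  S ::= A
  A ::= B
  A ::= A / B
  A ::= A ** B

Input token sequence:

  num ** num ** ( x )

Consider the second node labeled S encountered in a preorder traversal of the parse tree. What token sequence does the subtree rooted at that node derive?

x

[S [A [A [A [B num]] ** [B num]] ** [B ( [S [A [B x]]] )]]]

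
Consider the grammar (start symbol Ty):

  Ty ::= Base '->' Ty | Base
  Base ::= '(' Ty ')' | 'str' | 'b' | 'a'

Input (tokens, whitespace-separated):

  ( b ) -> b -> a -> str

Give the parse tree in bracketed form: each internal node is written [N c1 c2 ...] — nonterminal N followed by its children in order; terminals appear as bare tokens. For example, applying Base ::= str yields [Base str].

[Ty [Base ( [Ty [Base b]] )] -> [Ty [Base b] -> [Ty [Base a] -> [Ty [Base str]]]]]

Ty
Base -> Ty
( Ty ) -> Ty
( Base ) -> Ty
( b ) -> Ty
( b ) -> Base -> Ty
( b ) -> b -> Ty
( b ) -> b -> Base -> Ty
( b ) -> b -> a -> Ty
( b ) -> b -> a -> Base
( b ) -> b -> a -> str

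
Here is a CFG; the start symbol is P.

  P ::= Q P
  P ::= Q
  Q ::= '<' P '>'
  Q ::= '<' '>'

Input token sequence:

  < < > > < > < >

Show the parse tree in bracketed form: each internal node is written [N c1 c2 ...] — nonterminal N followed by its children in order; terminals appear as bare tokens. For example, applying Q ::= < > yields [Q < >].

P
Q P
< P > P
< Q > P
< < > > P
< < > > Q P
< < > > < > P
< < > > < > Q
< < > > < > < >

[P [Q < [P [Q < >]] >] [P [Q < >] [P [Q < >]]]]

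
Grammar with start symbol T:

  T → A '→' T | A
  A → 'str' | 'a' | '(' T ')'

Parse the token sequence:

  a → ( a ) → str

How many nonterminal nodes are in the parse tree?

[T [A a] → [T [A ( [T [A a]] )] → [T [A str]]]]

8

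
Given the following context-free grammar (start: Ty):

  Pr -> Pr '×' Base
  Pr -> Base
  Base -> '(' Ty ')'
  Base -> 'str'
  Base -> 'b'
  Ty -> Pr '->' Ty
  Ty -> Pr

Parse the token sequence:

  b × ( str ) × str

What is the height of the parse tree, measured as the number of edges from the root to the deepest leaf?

[Ty [Pr [Pr [Pr [Base b]] × [Base ( [Ty [Pr [Base str]]] )]] × [Base str]]]

7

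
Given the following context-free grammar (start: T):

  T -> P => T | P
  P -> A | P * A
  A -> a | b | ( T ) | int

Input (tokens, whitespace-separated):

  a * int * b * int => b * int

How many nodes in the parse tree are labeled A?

6

[T [P [P [P [P [A a]] * [A int]] * [A b]] * [A int]] => [T [P [P [A b]] * [A int]]]]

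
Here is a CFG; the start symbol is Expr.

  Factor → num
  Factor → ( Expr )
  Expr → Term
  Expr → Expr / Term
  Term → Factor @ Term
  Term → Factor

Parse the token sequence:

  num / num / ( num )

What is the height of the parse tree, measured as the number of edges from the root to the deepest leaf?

[Expr [Expr [Expr [Term [Factor num]]] / [Term [Factor num]]] / [Term [Factor ( [Expr [Term [Factor num]]] )]]]

6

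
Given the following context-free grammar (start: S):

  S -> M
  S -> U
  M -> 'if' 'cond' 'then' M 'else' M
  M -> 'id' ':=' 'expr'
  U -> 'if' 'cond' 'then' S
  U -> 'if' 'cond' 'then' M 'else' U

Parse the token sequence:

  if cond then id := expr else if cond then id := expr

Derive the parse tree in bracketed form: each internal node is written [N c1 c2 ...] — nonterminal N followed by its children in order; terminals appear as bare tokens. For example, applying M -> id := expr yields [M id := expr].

S
U
if cond then M else U
if cond then id := expr else U
if cond then id := expr else if cond then S
if cond then id := expr else if cond then M
if cond then id := expr else if cond then id := expr

[S [U if cond then [M id := expr] else [U if cond then [S [M id := expr]]]]]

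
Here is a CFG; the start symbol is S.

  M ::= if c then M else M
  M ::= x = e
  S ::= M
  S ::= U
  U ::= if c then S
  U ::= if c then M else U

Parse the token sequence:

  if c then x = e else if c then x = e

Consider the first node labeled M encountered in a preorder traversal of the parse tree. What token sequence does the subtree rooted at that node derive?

[S [U if c then [M x = e] else [U if c then [S [M x = e]]]]]

x = e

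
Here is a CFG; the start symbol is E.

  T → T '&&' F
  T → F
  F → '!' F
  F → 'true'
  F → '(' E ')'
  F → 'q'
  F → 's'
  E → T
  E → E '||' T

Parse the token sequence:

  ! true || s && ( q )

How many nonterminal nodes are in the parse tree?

[E [E [T [F ! [F true]]]] || [T [T [F s]] && [F ( [E [T [F q]]] )]]]

12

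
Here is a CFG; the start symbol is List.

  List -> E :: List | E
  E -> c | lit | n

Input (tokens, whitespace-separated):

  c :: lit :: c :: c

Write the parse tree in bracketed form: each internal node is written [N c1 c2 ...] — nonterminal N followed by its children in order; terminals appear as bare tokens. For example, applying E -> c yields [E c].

List
E :: List
c :: List
c :: E :: List
c :: lit :: List
c :: lit :: E :: List
c :: lit :: c :: List
c :: lit :: c :: E
c :: lit :: c :: c

[List [E c] :: [List [E lit] :: [List [E c] :: [List [E c]]]]]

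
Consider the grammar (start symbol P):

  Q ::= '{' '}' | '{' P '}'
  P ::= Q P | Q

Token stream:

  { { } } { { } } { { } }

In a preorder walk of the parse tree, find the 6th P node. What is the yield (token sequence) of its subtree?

[P [Q { [P [Q { }]] }] [P [Q { [P [Q { }]] }] [P [Q { [P [Q { }]] }]]]]

{ }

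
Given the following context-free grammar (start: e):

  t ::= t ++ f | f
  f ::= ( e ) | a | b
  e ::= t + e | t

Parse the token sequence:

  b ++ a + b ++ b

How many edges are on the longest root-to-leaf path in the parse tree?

5

[e [t [t [f b]] ++ [f a]] + [e [t [t [f b]] ++ [f b]]]]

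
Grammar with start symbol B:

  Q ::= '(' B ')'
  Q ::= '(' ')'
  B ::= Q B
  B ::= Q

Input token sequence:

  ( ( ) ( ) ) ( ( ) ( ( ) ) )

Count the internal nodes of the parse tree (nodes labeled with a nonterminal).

14

[B [Q ( [B [Q ( )] [B [Q ( )]]] )] [B [Q ( [B [Q ( )] [B [Q ( [B [Q ( )]] )]]] )]]]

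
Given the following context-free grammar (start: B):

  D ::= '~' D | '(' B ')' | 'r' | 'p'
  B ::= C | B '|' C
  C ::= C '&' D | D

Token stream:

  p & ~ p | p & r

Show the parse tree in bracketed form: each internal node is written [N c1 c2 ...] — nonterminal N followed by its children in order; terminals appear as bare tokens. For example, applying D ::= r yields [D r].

[B [B [C [C [D p]] & [D ~ [D p]]]] | [C [C [D p]] & [D r]]]

B
B | C
C | C
C & D | C
D & D | C
p & D | C
p & ~ D | C
p & ~ p | C
p & ~ p | C & D
p & ~ p | D & D
p & ~ p | p & D
p & ~ p | p & r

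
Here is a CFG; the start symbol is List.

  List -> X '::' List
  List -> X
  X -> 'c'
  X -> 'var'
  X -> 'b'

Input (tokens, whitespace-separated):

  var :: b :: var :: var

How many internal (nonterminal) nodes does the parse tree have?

[List [X var] :: [List [X b] :: [List [X var] :: [List [X var]]]]]

8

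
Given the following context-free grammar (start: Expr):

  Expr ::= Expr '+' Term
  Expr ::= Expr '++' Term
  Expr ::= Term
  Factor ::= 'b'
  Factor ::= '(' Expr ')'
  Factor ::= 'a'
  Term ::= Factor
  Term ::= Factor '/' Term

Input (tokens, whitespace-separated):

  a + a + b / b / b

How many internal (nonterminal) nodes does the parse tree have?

13

[Expr [Expr [Expr [Term [Factor a]]] + [Term [Factor a]]] + [Term [Factor b] / [Term [Factor b] / [Term [Factor b]]]]]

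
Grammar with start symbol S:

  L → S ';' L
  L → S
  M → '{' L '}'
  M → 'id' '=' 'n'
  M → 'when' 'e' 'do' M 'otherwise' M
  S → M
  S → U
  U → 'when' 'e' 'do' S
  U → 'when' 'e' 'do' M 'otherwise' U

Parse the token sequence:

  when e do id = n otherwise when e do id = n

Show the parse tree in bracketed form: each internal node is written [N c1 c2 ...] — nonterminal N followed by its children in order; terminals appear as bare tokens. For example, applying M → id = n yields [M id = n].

S
U
when e do M otherwise U
when e do id = n otherwise U
when e do id = n otherwise when e do S
when e do id = n otherwise when e do M
when e do id = n otherwise when e do id = n

[S [U when e do [M id = n] otherwise [U when e do [S [M id = n]]]]]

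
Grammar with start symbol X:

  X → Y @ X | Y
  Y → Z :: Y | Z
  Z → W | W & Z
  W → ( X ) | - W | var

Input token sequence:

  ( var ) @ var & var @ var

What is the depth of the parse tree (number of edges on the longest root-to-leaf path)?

[X [Y [Z [W ( [X [Y [Z [W var]]]] )]]] @ [X [Y [Z [W var] & [Z [W var]]]] @ [X [Y [Z [W var]]]]]]

8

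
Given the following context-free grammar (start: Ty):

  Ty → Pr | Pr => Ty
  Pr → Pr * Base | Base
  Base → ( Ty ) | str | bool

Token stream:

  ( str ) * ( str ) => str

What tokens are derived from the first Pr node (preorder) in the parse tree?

[Ty [Pr [Pr [Base ( [Ty [Pr [Base str]]] )]] * [Base ( [Ty [Pr [Base str]]] )]] => [Ty [Pr [Base str]]]]

( str ) * ( str )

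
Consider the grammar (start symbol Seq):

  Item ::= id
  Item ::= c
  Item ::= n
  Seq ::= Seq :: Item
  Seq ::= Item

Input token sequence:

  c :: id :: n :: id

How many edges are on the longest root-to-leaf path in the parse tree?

[Seq [Seq [Seq [Seq [Item c]] :: [Item id]] :: [Item n]] :: [Item id]]

5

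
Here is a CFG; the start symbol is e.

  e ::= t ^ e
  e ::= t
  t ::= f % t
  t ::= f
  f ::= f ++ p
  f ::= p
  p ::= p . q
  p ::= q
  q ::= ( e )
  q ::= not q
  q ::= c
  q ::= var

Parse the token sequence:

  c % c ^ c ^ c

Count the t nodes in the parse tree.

4

[e [t [f [p [q c]]] % [t [f [p [q c]]]]] ^ [e [t [f [p [q c]]]] ^ [e [t [f [p [q c]]]]]]]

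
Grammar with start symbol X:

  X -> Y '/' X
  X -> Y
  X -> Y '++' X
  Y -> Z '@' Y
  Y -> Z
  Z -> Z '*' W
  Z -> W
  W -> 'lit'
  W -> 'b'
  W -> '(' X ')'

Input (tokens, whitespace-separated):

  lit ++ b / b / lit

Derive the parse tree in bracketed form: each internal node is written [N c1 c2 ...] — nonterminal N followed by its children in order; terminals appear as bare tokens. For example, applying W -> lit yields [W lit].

[X [Y [Z [W lit]]] ++ [X [Y [Z [W b]]] / [X [Y [Z [W b]]] / [X [Y [Z [W lit]]]]]]]

X
Y ++ X
Z ++ X
W ++ X
lit ++ X
lit ++ Y / X
lit ++ Z / X
lit ++ W / X
lit ++ b / X
lit ++ b / Y / X
lit ++ b / Z / X
lit ++ b / W / X
lit ++ b / b / X
lit ++ b / b / Y
lit ++ b / b / Z
lit ++ b / b / W
lit ++ b / b / lit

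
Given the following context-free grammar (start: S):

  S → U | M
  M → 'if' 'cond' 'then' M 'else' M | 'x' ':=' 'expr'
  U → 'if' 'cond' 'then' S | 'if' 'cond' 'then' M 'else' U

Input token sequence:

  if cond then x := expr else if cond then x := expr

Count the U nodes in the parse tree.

2

[S [U if cond then [M x := expr] else [U if cond then [S [M x := expr]]]]]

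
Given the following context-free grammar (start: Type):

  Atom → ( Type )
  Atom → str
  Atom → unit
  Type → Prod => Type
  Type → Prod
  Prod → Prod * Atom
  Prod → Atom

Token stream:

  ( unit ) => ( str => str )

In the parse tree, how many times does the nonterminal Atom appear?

[Type [Prod [Atom ( [Type [Prod [Atom unit]]] )]] => [Type [Prod [Atom ( [Type [Prod [Atom str]] => [Type [Prod [Atom str]]]] )]]]]

5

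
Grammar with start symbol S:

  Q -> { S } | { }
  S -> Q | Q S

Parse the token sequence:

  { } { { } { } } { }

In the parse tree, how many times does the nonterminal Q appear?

[S [Q { }] [S [Q { [S [Q { }] [S [Q { }]]] }] [S [Q { }]]]]

5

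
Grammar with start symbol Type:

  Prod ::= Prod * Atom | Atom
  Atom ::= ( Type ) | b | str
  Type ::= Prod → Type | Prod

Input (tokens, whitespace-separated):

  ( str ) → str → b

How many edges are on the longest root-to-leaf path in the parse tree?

[Type [Prod [Atom ( [Type [Prod [Atom str]]] )]] → [Type [Prod [Atom str]] → [Type [Prod [Atom b]]]]]

6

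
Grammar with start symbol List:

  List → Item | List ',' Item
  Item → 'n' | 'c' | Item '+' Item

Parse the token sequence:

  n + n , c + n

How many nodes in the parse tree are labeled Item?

[List [List [Item [Item n] + [Item n]]] , [Item [Item c] + [Item n]]]

6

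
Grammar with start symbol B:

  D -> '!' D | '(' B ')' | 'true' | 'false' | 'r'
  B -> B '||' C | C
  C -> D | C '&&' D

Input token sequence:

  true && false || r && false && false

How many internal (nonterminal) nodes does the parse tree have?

12

[B [B [C [C [D true]] && [D false]]] || [C [C [C [D r]] && [D false]] && [D false]]]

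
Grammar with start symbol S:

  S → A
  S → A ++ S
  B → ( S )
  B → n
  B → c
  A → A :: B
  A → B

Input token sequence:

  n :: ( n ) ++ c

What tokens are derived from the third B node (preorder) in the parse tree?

[S [A [A [B n]] :: [B ( [S [A [B n]]] )]] ++ [S [A [B c]]]]

n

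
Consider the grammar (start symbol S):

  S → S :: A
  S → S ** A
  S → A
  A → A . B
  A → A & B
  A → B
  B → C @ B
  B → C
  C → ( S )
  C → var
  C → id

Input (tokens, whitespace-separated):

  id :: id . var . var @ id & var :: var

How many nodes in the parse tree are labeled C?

7

[S [S [S [A [B [C id]]]] :: [A [A [A [A [B [C id]]] . [B [C var]]] . [B [C var] @ [B [C id]]]] & [B [C var]]]] :: [A [B [C var]]]]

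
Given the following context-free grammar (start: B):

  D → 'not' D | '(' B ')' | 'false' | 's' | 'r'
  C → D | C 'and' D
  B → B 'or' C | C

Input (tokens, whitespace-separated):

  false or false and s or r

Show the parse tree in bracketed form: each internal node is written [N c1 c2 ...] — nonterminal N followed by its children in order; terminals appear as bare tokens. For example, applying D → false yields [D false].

[B [B [B [C [D false]]] or [C [C [D false]] and [D s]]] or [C [D r]]]

B
B or C
B or C or C
C or C or C
D or C or C
false or C or C
false or C and D or C
false or D and D or C
false or false and D or C
false or false and s or C
false or false and s or D
false or false and s or r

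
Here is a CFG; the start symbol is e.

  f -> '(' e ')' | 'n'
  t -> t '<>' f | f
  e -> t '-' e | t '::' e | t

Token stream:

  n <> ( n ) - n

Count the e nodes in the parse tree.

[e [t [t [f n]] <> [f ( [e [t [f n]]] )]] - [e [t [f n]]]]

3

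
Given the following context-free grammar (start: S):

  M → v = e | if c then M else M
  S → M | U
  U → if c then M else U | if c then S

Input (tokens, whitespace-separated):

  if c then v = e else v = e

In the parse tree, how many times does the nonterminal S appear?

1

[S [M if c then [M v = e] else [M v = e]]]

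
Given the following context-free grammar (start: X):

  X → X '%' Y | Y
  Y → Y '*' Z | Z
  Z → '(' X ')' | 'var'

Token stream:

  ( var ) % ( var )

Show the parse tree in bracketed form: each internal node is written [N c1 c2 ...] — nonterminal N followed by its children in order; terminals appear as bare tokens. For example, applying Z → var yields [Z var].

[X [X [Y [Z ( [X [Y [Z var]]] )]]] % [Y [Z ( [X [Y [Z var]]] )]]]

X
X % Y
Y % Y
Z % Y
( X ) % Y
( Y ) % Y
( Z ) % Y
( var ) % Y
( var ) % Z
( var ) % ( X )
( var ) % ( Y )
( var ) % ( Z )
( var ) % ( var )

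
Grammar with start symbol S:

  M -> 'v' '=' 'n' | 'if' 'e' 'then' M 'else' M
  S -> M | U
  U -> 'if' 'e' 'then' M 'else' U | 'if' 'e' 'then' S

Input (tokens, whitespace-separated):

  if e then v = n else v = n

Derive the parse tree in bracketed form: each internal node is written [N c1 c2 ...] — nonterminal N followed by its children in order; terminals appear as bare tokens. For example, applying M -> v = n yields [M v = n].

S
M
if e then M else M
if e then v = n else M
if e then v = n else v = n

[S [M if e then [M v = n] else [M v = n]]]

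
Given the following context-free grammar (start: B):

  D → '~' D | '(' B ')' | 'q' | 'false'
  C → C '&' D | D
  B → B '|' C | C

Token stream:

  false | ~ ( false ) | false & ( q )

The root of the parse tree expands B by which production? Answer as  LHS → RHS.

B → B '|' C

[B [B [B [C [D false]]] | [C [D ~ [D ( [B [C [D false]]] )]]]] | [C [C [D false]] & [D ( [B [C [D q]]] )]]]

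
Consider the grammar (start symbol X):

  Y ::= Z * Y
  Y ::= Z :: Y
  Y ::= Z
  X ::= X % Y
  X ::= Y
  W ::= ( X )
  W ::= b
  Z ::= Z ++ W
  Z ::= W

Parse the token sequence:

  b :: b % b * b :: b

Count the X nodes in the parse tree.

2

[X [X [Y [Z [W b]] :: [Y [Z [W b]]]]] % [Y [Z [W b]] * [Y [Z [W b]] :: [Y [Z [W b]]]]]]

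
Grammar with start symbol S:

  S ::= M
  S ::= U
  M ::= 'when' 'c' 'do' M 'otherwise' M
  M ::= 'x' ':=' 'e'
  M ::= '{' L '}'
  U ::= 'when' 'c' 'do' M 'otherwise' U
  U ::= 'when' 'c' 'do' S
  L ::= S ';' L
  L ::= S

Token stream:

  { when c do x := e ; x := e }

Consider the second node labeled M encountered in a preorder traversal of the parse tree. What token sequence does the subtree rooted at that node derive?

[S [M { [L [S [U when c do [S [M x := e]]]] ; [L [S [M x := e]]]] }]]

x := e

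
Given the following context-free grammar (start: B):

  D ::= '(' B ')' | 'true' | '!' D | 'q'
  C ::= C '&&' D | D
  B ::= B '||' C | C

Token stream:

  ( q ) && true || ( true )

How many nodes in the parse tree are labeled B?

[B [B [C [C [D ( [B [C [D q]]] )]] && [D true]]] || [C [D ( [B [C [D true]]] )]]]

4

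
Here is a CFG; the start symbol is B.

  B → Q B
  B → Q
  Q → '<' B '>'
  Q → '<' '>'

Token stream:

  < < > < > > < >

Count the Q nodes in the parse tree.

[B [Q < [B [Q < >] [B [Q < >]]] >] [B [Q < >]]]

4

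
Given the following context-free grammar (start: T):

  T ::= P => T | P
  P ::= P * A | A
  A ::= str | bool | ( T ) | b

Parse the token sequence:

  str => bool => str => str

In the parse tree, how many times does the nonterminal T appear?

[T [P [A str]] => [T [P [A bool]] => [T [P [A str]] => [T [P [A str]]]]]]

4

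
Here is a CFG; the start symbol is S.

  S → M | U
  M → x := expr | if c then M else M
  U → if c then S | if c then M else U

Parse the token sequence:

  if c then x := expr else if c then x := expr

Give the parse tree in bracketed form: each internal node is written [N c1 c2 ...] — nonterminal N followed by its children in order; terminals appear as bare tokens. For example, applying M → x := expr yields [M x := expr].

S
U
if c then M else U
if c then x := expr else U
if c then x := expr else if c then S
if c then x := expr else if c then M
if c then x := expr else if c then x := expr

[S [U if c then [M x := expr] else [U if c then [S [M x := expr]]]]]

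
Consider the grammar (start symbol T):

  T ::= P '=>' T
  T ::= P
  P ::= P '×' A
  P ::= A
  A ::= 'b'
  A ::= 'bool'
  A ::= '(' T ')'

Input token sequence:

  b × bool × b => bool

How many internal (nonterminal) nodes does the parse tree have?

10

[T [P [P [P [A b]] × [A bool]] × [A b]] => [T [P [A bool]]]]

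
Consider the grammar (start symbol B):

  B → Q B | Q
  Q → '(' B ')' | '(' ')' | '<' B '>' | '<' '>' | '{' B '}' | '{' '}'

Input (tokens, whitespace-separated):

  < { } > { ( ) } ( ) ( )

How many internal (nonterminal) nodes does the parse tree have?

[B [Q < [B [Q { }]] >] [B [Q { [B [Q ( )]] }] [B [Q ( )] [B [Q ( )]]]]]

12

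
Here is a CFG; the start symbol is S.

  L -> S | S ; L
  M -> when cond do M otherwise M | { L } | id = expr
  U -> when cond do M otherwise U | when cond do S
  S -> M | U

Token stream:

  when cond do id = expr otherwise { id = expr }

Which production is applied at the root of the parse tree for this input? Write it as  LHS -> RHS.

[S [M when cond do [M id = expr] otherwise [M { [L [S [M id = expr]]] }]]]

S -> M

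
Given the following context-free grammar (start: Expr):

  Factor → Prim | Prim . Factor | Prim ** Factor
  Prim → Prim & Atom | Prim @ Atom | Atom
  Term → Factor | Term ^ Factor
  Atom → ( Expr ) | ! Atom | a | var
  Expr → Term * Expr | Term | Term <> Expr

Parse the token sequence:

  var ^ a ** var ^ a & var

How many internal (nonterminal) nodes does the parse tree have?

[Expr [Term [Term [Term [Factor [Prim [Atom var]]]] ^ [Factor [Prim [Atom a]] ** [Factor [Prim [Atom var]]]]] ^ [Factor [Prim [Prim [Atom a]] & [Atom var]]]]]

18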